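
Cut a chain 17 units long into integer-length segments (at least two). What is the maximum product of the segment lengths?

486

Define prod[k] = max over 1≤i<k of i · max(k−i, prod[k−i]); the inner max lets the remainder stay uncut if that's better.
prod[2] = 1·max(1,0) = 1·1 = 1
prod[3] = 1·max(2,1) = 1·2 = 2
prod[4] = 2·max(2,1) = 2·2 = 4
prod[5] = 2·max(3,2) = 2·3 = 6
prod[6] = 3·max(3,2) = 3·3 = 9
prod[7] = 2·max(5,6) = 2·6 = 12
prod[8] = 2·max(6,9) = 2·9 = 18
prod[9] = 3·max(6,9) = 3·9 = 27
prod[10] = 2·max(8,18) = 2·18 = 36
prod[11] = 2·max(9,27) = 2·27 = 54
prod[12] = 3·max(9,27) = 3·27 = 81
prod[13] = 2·max(11,54) = 2·54 = 108
prod[14] = 2·max(12,81) = 2·81 = 162
prod[15] = 3·max(12,81) = 3·81 = 243
prod[16] = 2·max(14,162) = 2·162 = 324
prod[17] = 2·max(15,243) = 2·243 = 486
One optimal split: 3 + 3 + 3 + 3 + 3 + 2; product 3·3·3·3·3·2 = 486.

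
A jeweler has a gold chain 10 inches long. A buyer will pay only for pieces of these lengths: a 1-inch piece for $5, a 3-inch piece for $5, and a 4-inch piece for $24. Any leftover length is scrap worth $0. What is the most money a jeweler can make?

Let r[k] be the best obtainable value from length k. For each k, try every first piece i and keep the best of price[i] + r[k−i].
r[1] = 5
r[2] = 10  (first piece 1, then r[1]=5)
r[3] = max(5+10, 5+0) = 15
r[4] = max(5+15, 5+5, 24+0) = 24
r[5] = max(5+24, 5+10, 24+5) = 29
r[6] = max(5+29, 5+15, 24+10) = 34
r[7] = max(5+34, 5+24, 24+15) = 39
r[8] = max(5+39, 5+29, 24+24) = 48
r[9] = max(5+48, 5+34, 24+29) = 53
r[10] = max(5+53, 5+39, 24+34) = 58
One optimal cutting: 4 + 4 + 1 + 1 → $58.

58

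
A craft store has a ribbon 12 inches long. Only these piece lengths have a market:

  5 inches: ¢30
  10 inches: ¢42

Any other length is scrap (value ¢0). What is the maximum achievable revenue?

60

Build f[k] bottom-up: f[k] = max over allowed piece i of (p[i] + f[k−i]).
f[1] = 0
f[2] = 0
f[3] = 0
f[4] = 0
f[5] = 30
f[6] = 30
f[7] = 30
f[8] = 30
f[9] = 30
f[10] = max(30+30, 42+0) = 60
f[11] = max(30+30, 42+0) = 60
f[12] = max(30+30, 42+0) = 60
One optimal cutting: pieces 5 + 5 with 2 inches of scrap → ¢60.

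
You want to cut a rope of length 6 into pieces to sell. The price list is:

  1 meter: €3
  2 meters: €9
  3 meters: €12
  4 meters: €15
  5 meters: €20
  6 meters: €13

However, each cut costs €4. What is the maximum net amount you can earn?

20

Build v[k] bottom-up: v[k] = max over allowed piece i of (p[i] + v[k−i]) − 4 per cut.
v[1] = 3
v[2] = max(3+3-4, 9+0) = 9
v[3] = max(3+9-4, 9+3-4, 12+0) = 12
v[4] = max(3+12-4, 9+9-4, 12+3-4, 15+0) = 15
v[5] = max(3+15-4, 9+12-4, 12+9-4, 15+3-4, 20+0) = 20
v[6] = max(3+20-4, 9+15-4, 12+12-4, 15+9-4, 20+3-4, 13+0) = 20
One optimal plan: pieces 4 + 2 (1 cut) → €24 − €4 = €20.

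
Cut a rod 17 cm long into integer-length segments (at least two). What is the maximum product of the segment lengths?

Let f[k] be the best product for length k (with at least one cut). For each first piece i, the rest contributes max(k−i, f[k−i]).
f[2] = 1*max(1,0) = 1*1 = 1
f[3] = max(1*2, 2*1) = 2
f[4] = max(1*3, 2*2, 3*1) = 4
f[5] = max(1*4, 2*3, 3*2, 4*1) = 6
f[6] = max(1*6, 2*4, 3*3, 4*2, 5*1) = 9
f[7] = max(1*9, 2*6, 3*4, 4*3, 5*2, 6*1) = 12
f[8] = max(1*12, 2*9, 3*6, …, 6*2, 7*1) = 18
f[9] = max(1*18, 2*12, 3*9, …, 7*2, 8*1) = 27
f[10] = max(1*27, 2*18, 3*12, …, 8*2, 9*1) = 36
f[11] = max(1*36, 2*27, 3*18, …, 9*2, 10*1) = 54
f[12] = max(1*54, 2*36, 3*27, …, 10*2, 11*1) = 81
f[13] = max(1*81, 2*54, 3*36, …, 11*2, 12*1) = 108
f[14] = max(1*108, 2*81, 3*54, …, 12*2, 13*1) = 162
f[15] = max(1*162, 2*108, 3*81, …, 13*2, 14*1) = 243
f[16] = max(1*243, 2*162, 3*108, …, 14*2, 15*1) = 324
f[17] = max(1*324, 2*243, 3*162, …, 15*2, 16*1) = 486
One optimal split: 3 + 3 + 3 + 3 + 3 + 2; product 3*3*3*3*3*2 = 486.

486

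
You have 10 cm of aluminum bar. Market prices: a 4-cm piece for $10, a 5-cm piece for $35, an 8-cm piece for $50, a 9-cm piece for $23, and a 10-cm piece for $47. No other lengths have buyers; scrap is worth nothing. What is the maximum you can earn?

Let f[k] be the best obtainable value from length k. For each k, try every first piece i and keep the best of price[i] + f[k−i].
f[1] = 0
f[2] = 0
f[3] = 0
f[4] = 10
f[5] = max(10+0, 35+0) = 35
f[6] = max(10+0, 35+0) = 35
f[7] = max(10+0, 35+0) = 35
f[8] = max(10+10, 35+0, 50+0) = 50
f[9] = max(10+35, 35+10, 50+0, 23+0) = 50
f[10] = max(10+35, 35+35, 50+0, 23+0, 47+0) = 70
One optimal cutting: 5 + 5 → $70.

70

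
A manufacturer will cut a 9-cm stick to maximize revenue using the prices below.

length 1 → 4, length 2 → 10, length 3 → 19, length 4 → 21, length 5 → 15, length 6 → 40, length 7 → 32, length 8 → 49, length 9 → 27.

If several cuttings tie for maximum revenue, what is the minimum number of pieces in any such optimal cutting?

2

Consider every possible first cut. r[k] is the best of p[i]+r[k−i] over all sellable i≤k.
r[1] = 4
r[2] = max(4+4, 10+0) = 10
r[3] = max(4+10, 10+4, 19+0) = 19
r[4] = max(4+19, 10+10, 19+4, 21+0) = 23
r[5] = max(4+23, 10+19, 19+10, 21+4, 15+0) = 29
r[6] = max(4+29, 10+23, 19+19, 21+10, 15+4, 40+0) = 40
r[7] = max(4+40, 10+29, 19+23, …, 40+4, 32+0) = 44
r[8] = max(4+44, 10+40, 19+29, …, 32+4, 49+0) = 50
r[9] = max(4+50, 10+44, 19+40, …, 49+4, 27+0) = 59
Maximum revenue is 59.
Now minimize piece count subject to staying optimal: for each k, pieces[k] = 1 + min over i with p[i]+r[k−i]=r[k] of pieces[k−i].
pieces[6] = 1
pieces[7] = 2
pieces[8] = 2
pieces[9] = 2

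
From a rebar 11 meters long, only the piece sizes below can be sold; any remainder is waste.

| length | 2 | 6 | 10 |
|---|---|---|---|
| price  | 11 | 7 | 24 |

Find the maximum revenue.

Let r[k] be the best obtainable value from length k. For each k, try every first piece i and keep the best of price[i] + r[k−i].
r[1] = 0
r[2] = 11
r[3] = 11
r[4] = 22  (first piece 2, then r[2]=11)
r[5] = 22
r[6] = max(11+22, 7+0) = 33
r[7] = max(11+22, 7+0) = 33
r[8] = max(11+33, 7+11) = 44
r[9] = max(11+33, 7+11) = 44
r[10] = max(11+44, 7+22, 24+0) = 55
r[11] = max(11+44, 7+22, 24+0) = 55
One optimal cutting: pieces 2 + 2 + 2 + 2 + 2 with 1 meter of scrap → ₹55.

55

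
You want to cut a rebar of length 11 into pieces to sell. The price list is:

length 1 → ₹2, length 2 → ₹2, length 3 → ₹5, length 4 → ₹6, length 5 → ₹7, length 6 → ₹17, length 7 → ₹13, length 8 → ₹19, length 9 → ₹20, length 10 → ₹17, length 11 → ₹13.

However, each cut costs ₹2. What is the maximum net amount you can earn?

Consider every possible first cut. r[k] is the best of p[i]+r[k−i] over all sellable i≤k, charging 2 whenever i<k.
r[1] = 2
r[2] = 2  (first piece 1, then r[1]=2)
r[3] = 5
r[4] = 6
r[5] = 7
r[6] = 17
r[7] = 17  (first piece 1, then r[6]=17)
r[8] = 19
r[9] = 20  (first piece 3, then r[6]=17)
r[10] = 21  (first piece 4, then r[6]=17)
r[11] = 22  (first piece 3, then r[8]=19)
One optimal plan: pieces 8 + 3 (1 cut) → ₹24 − ₹2 = ₹22.

22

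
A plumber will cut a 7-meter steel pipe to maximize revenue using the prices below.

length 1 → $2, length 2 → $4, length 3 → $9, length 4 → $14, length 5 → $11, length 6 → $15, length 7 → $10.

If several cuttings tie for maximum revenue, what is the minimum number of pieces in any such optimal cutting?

2

Consider every possible first cut. r[k] is the best of p[i]+r[k−i] over all sellable i≤k.
r[1] = 2
r[2] = max(2+2, 4+0) = 4
r[3] = max(2+4, 4+2, 9+0) = 9
r[4] = max(2+9, 4+4, 9+2, 14+0) = 14
r[5] = max(2+14, 4+9, 9+4, 14+2, 11+0) = 16
r[6] = max(2+16, 4+14, 9+9, 14+4, 11+2, 15+0) = 18
r[7] = max(2+18, 4+16, 9+14, …, 15+2, 10+0) = 23
Maximum revenue is $23.
Now minimize piece count subject to staying optimal: for each k, pieces[k] = 1 + min over i with p[i]+r[k−i]=r[k] of pieces[k−i].
pieces[4] = 1
pieces[5] = 2
pieces[6] = 2
pieces[7] = 2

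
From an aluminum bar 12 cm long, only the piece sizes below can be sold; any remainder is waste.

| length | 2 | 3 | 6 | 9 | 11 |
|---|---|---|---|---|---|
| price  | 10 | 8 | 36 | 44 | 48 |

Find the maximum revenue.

72

Let best[k] be the best obtainable value from length k. For each k, try every first piece i and keep the best of price[i] + best[k−i].
best[1] = 0
best[2] = 10
best[3] = 10
best[4] = 20  (first piece 2, then best[2]=10)
best[5] = 20
best[6] = 36
best[7] = 36
best[8] = 46  (first piece 2, then best[6]=36)
best[9] = 46
best[10] = 56  (first piece 2, then best[8]=46)
best[11] = 56
best[12] = 72  (first piece 6, then best[6]=36)
One optimal cutting: 6 + 6 → $72.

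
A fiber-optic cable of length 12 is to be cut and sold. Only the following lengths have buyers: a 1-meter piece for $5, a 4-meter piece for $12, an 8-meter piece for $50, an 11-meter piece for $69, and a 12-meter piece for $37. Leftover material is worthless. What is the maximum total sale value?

Let f[k] be the best obtainable value from length k. For each k, try every first piece i and keep the best of price[i] + f[k−i].
f[1] = 5
f[2] = 10  (first piece 1, then f[1]=5)
f[3] = 15  (first piece 1, then f[2]=10)
f[4] = 20  (first piece 1, then f[3]=15)
f[5] = 25  (first piece 1, then f[4]=20)
f[6] = 30  (first piece 1, then f[5]=25)
f[7] = 35  (first piece 1, then f[6]=30)
f[8] = 50
f[9] = 55  (first piece 1, then f[8]=50)
f[10] = 60  (first piece 1, then f[9]=55)
f[11] = 69
f[12] = 74  (first piece 1, then f[11]=69)
One optimal cutting: 11 + 1 → $74.

74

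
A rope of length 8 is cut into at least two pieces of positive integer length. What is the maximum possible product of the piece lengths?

18

Fill P[k] for k=2..8: at each k try every first piece i and multiply by the better of (k−i) uncut or P[k−i].
P[2] = 1×max(1,0) = 1×1 = 1
P[3] = max(1×2, 2×1) = 2
P[4] = max(1×3, 2×2, 3×1) = 4
P[5] = max(1×4, 2×3, 3×2, 4×1) = 6
P[6] = max(1×6, 2×4, 3×3, 4×2, 5×1) = 9
P[7] = max(1×9, 2×6, 3×4, 4×3, 5×2, 6×1) = 12
P[8] = max(1×12, 2×9, 3×6, …, 6×2, 7×1) = 18
One optimal split: 3 + 3 + 2; product 3×3×2 = 18.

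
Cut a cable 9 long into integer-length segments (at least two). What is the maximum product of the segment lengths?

Define g[k] = max over 1≤i<k of i · max(k−i, g[k−i]); the inner max lets the remainder stay uncut if that's better.
g[2] = 1·max(1,0) = 1·1 = 1
g[3] = max(1·2, 2·1) = 2
g[4] = max(1·3, 2·2, 3·1) = 4
g[5] = max(1·4, 2·3, 3·2, 4·1) = 6
g[6] = max(1·6, 2·4, 3·3, 4·2, 5·1) = 9
g[7] = max(1·9, 2·6, 3·4, 4·3, 5·2, 6·1) = 12
g[8] = max(1·12, 2·9, 3·6, …, 6·2, 7·1) = 18
g[9] = max(1·18, 2·12, 3·9, …, 7·2, 8·1) = 27
One optimal split: 3 + 3 + 3; product 3·3·3 = 27.

27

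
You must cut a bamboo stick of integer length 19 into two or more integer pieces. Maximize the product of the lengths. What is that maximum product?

Let P[k] be the best product for length k (with at least one cut). For each first piece i, the rest contributes max(k−i, P[k−i]).
P[2] = 1·max(1,0) = 1·1 = 1
P[3] = 1·max(2,1) = 1·2 = 2
P[4] = 2·max(2,1) = 2·2 = 4
P[5] = 2·max(3,2) = 2·3 = 6
P[6] = 3·max(3,2) = 3·3 = 9
P[7] = 2·max(5,6) = 2·6 = 12
P[8] = 2·max(6,9) = 2·9 = 18
P[9] = 3·max(6,9) = 3·9 = 27
P[10] = 2·max(8,18) = 2·18 = 36
P[11] = 2·max(9,27) = 2·27 = 54
P[12] = 3·max(9,27) = 3·27 = 81
P[13] = 2·max(11,54) = 2·54 = 108
P[14] = 2·max(12,81) = 2·81 = 162
P[15] = 3·max(12,81) = 3·81 = 243
P[16] = 2·max(14,162) = 2·162 = 324
P[17] = 2·max(15,243) = 2·243 = 486
P[18] = 3·max(15,243) = 3·243 = 729
P[19] = 2·max(17,486) = 2·486 = 972
One optimal split: 3 + 3 + 3 + 3 + 3 + 2 + 2; product 3·3·3·3·3·2·2 = 972.

972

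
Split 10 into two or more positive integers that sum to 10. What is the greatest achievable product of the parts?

Fill P[k] for k=2..10: at each k try every first piece i and multiply by the better of (k−i) uncut or P[k−i].
Small cases: P[2]=1, P[3]=2, P[4]=4.
P[5] = 2×max(3,2) = 2×3 = 6
P[6] = 3×max(3,2) = 3×3 = 9
P[7] = 2×max(5,6) = 2×6 = 12
P[8] = 2×max(6,9) = 2×9 = 18
P[9] = 3×max(6,9) = 3×9 = 27
P[10] = 2×max(8,18) = 2×18 = 36
One optimal split: 3 + 3 + 2 + 2; product 3×3×2×2 = 36.

36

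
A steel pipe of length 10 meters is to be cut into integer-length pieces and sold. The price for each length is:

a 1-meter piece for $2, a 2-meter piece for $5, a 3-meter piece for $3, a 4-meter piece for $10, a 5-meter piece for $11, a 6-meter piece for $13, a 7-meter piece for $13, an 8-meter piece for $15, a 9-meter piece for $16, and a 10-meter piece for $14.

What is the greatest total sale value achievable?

25

Let r[k] be the best obtainable value from length k. For each k, try every first piece i and keep the best of price[i] + r[k−i].
r[1] = 2
r[2] = 5
r[3] = 7  (first piece 1, then r[2]=5)
r[4] = 10  (first piece 2, then r[2]=5)
r[5] = 12  (first piece 1, then r[4]=10)
r[6] = 15  (first piece 2, then r[4]=10)
r[7] = 17  (first piece 1, then r[6]=15)
r[8] = 20  (first piece 2, then r[6]=15)
r[9] = 22  (first piece 1, then r[8]=20)
r[10] = 25  (first piece 2, then r[8]=20)
One optimal cutting: 2 + 2 + 2 + 2 + 2 → $5 + $5 + $5 + $5 + $5 = $25.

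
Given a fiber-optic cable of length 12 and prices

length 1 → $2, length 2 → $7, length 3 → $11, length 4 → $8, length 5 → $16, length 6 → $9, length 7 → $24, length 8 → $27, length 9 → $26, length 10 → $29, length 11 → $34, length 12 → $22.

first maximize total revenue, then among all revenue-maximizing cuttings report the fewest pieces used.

4

Consider every possible first cut. r[k] is the best of p[i]+r[k−i] over all sellable i≤k.
r[1] = 2
r[2] = 7
r[3] = 11
r[4] = 14  (first piece 2, then r[2]=7)
r[5] = 18  (first piece 2, then r[3]=11)
r[6] = 22  (first piece 3, then r[3]=11)
r[7] = 25  (first piece 2, then r[5]=18)
r[8] = 29  (first piece 2, then r[6]=22)
r[9] = 33  (first piece 3, then r[6]=22)
r[10] = 36  (first piece 2, then r[8]=29)
r[11] = 40  (first piece 2, then r[9]=33)
r[12] = 44  (first piece 3, then r[9]=33)
Maximum revenue is $44.
Now minimize piece count subject to staying optimal: for each k, pieces[k] = 1 + min over i with p[i]+r[k−i]=r[k] of pieces[k−i].
pieces[9] = 3
pieces[10] = 4
pieces[11] = 4
pieces[12] = 4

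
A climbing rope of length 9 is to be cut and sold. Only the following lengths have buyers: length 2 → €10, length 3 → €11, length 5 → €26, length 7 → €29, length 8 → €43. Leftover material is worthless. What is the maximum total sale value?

Let f[k] be the best obtainable value from length k. For each k, try every first piece i and keep the best of price[i] + f[k−i].
f[1] = 0
f[2] = 10
f[3] = max(10+0, 11+0) = 11
f[4] = max(10+10, 11+0) = 20
f[5] = max(10+11, 11+10, 26+0) = 26
f[6] = max(10+20, 11+11, 26+0) = 30
f[7] = max(10+26, 11+20, 26+10, 29+0) = 36
f[8] = max(10+30, 11+26, 26+11, 29+0, 43+0) = 43
f[9] = max(10+36, 11+30, 26+20, 29+10, 43+0) = 46
One optimal cutting: 5 + 2 + 2 → €46.

46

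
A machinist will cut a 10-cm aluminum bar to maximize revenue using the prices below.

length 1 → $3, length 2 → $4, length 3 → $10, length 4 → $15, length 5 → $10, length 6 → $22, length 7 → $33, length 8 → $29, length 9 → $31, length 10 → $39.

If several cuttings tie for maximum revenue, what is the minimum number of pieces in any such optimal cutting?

Build r[k] bottom-up: r[k] = max over allowed piece i of (p[i] + r[k−i]).
r[1] = 3
r[2] = max(3+3, 4+0) = 6
r[3] = max(3+6, 4+3, 10+0) = 10
r[4] = max(3+10, 4+6, 10+3, 15+0) = 15
r[5] = max(3+15, 4+10, 10+6, 15+3, 10+0) = 18
r[6] = max(3+18, 4+15, 10+10, 15+6, 10+3, 22+0) = 22
r[7] = max(3+22, 4+18, 10+15, …, 22+3, 33+0) = 33
r[8] = max(3+33, 4+22, 10+18, …, 33+3, 29+0) = 36
r[9] = max(3+36, 4+33, 10+22, …, 29+3, 31+0) = 39
r[10] = max(3+39, 4+36, 10+33, …, 31+3, 39+0) = 43
Maximum revenue is $43.
Now minimize piece count subject to staying optimal: for each k, pieces[k] = 1 + min over i with p[i]+r[k−i]=r[k] of pieces[k−i].
pieces[7] = 1
pieces[8] = 2
pieces[9] = 3
pieces[10] = 2

2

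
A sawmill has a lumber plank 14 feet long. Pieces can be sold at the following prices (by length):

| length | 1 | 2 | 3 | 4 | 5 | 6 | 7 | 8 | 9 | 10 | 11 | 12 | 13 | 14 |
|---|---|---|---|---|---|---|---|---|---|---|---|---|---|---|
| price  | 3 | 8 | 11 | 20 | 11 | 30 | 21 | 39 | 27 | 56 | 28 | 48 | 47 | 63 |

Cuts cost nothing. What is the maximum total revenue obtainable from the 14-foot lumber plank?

Consider every possible first cut. v[k] is the best of p[i]+v[k−i] over all sellable i≤k.
v[1] = 3
v[2] = max(3+3, 8+0) = 8
v[3] = max(3+8, 8+3, 11+0) = 11
v[4] = max(3+11, 8+8, 11+3, 20+0) = 20
v[5] = max(3+20, 8+11, 11+8, 20+3, 11+0) = 23
v[6] = max(3+23, 8+20, 11+11, 20+8, 11+3, 30+0) = 30
v[7] = max(3+30, 8+23, 11+20, …, 30+3, 21+0) = 33
v[8] = max(3+33, 8+30, 11+23, …, 21+3, 39+0) = 40
v[9] = max(3+40, 8+33, 11+30, …, 39+3, 27+0) = 43
v[10] = max(3+43, 8+40, 11+33, …, 27+3, 56+0) = 56
v[11] = max(3+56, 8+43, 11+40, …, 56+3, 28+0) = 59
v[12] = max(3+59, 8+56, 11+43, …, 28+3, 48+0) = 64
v[13] = max(3+64, 8+59, 11+56, …, 48+3, 47+0) = 67
v[14] = max(3+67, 8+64, 11+59, …, 47+3, 63+0) = 76
One optimal cutting: 10 + 4 → $56 + $20 = $76.

76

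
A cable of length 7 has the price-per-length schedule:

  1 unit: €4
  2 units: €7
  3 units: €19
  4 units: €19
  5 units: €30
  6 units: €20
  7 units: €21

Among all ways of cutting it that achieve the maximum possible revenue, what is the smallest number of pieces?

Consider every possible first cut. r[k] is the best of p[i]+r[k−i] over all sellable i≤k.
r[1] = 4
r[2] = max(4+4, 7+0) = 8
r[3] = max(4+8, 7+4, 19+0) = 19
r[4] = max(4+19, 7+8, 19+4, 19+0) = 23
r[5] = max(4+23, 7+19, 19+8, 19+4, 30+0) = 30
r[6] = max(4+30, 7+23, 19+19, 19+8, 30+4, 20+0) = 38
r[7] = max(4+38, 7+30, 19+23, …, 20+4, 21+0) = 42
Maximum revenue is €42.
Now minimize piece count subject to staying optimal: for each k, pieces[k] = 1 + min over i with p[i]+r[k−i]=r[k] of pieces[k−i].
pieces[4] = 2
pieces[5] = 1
pieces[6] = 2
pieces[7] = 3

3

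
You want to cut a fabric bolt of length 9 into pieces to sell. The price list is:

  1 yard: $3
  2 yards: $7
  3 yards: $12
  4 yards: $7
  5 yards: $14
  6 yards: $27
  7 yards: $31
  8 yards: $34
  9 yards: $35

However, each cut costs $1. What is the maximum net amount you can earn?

Let net[k] be the best obtainable value from length k. For each k, try every first piece i and keep the best of price[i] + net[k−i] minus the 1 cut fee when i<k.
net[1] = 3
net[2] = 7
net[3] = 12
net[4] = 14  (first piece 1, then net[3]=12)
net[5] = 18  (first piece 2, then net[3]=12)
net[6] = 27
net[7] = 31
net[8] = 34
net[9] = 38  (first piece 3, then net[6]=27)
One optimal plan: pieces 6 + 3 (1 cut) → $39 − $1 = $38.

38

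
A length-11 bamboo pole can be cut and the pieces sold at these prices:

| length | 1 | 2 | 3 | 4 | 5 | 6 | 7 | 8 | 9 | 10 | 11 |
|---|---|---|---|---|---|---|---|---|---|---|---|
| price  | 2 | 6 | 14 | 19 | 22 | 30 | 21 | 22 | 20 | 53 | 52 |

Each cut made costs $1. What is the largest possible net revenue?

Build v[k] bottom-up: v[k] = max over allowed piece i of (p[i] + v[k−i]) − 1 per cut.
v[1] = 2
v[2] = max(2+2-1, 6+0) = 6
v[3] = max(2+6-1, 6+2-1, 14+0) = 14
v[4] = max(2+14-1, 6+6-1, 14+2-1, 19+0) = 19
v[5] = max(2+19-1, 6+14-1, 14+6-1, 19+2-1, 22+0) = 22
v[6] = max(2+22-1, 6+19-1, 14+14-1, 19+6-1, 22+2-1, 30+0) = 30
v[7] = max(2+30-1, 6+22-1, 14+19-1, …, 30+2-1, 21+0) = 32
v[8] = max(2+32-1, 6+30-1, 14+22-1, …, 21+2-1, 22+0) = 37
v[9] = max(2+37-1, 6+32-1, 14+30-1, …, 22+2-1, 20+0) = 43
v[10] = max(2+43-1, 6+37-1, 14+32-1, …, 20+2-1, 53+0) = 53
v[11] = max(2+53-1, 6+43-1, 14+37-1, …, 53+2-1, 52+0) = 54
One optimal plan: pieces 10 + 1 (1 cut) → $55 − $1 = $54.

54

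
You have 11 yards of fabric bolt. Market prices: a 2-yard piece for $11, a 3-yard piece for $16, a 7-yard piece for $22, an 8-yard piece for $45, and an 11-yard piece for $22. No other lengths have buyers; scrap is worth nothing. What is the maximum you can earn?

Consider every possible first cut. f[k] is the best of p[i]+f[k−i] over all sellable i≤k.
f[1] = 0
f[2] = 11
f[3] = max(11+0, 16+0) = 16
f[4] = max(11+11, 16+0) = 22
f[5] = max(11+16, 16+11) = 27
f[6] = max(11+22, 16+16) = 33
f[7] = max(11+27, 16+22, 22+0) = 38
f[8] = max(11+33, 16+27, 22+0, 45+0) = 45
f[9] = max(11+38, 16+33, 22+11, 45+0) = 49
f[10] = max(11+45, 16+38, 22+16, 45+11) = 56
f[11] = max(11+49, 16+45, 22+22, 45+16, 22+0) = 61
One optimal cutting: 8 + 3 → $61.

61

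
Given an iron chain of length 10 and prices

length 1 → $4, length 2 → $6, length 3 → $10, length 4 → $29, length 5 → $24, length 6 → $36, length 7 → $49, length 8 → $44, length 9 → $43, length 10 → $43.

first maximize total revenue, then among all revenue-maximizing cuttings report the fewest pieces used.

4

Consider every possible first cut. r[k] is the best of p[i]+r[k−i] over all sellable i≤k.
r[1] = 4
r[2] = 8  (first piece 1, then r[1]=4)
r[3] = 12  (first piece 1, then r[2]=8)
r[4] = 29
r[5] = 33  (first piece 1, then r[4]=29)
r[6] = 37  (first piece 1, then r[5]=33)
r[7] = 49
r[8] = 58  (first piece 4, then r[4]=29)
r[9] = 62  (first piece 1, then r[8]=58)
r[10] = 66  (first piece 1, then r[9]=62)
Maximum revenue is $66.
Now minimize piece count subject to staying optimal: for each k, pieces[k] = 1 + min over i with p[i]+r[k−i]=r[k] of pieces[k−i].
pieces[7] = 1
pieces[8] = 2
pieces[9] = 3
pieces[10] = 4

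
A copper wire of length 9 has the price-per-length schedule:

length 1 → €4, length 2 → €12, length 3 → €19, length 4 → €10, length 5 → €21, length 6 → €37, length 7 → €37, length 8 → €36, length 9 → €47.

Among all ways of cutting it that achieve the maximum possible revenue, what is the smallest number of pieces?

Let r[k] be the best obtainable value from length k. For each k, try every first piece i and keep the best of price[i] + r[k−i].
r[1] = 4
r[2] = 12
r[3] = 19
r[4] = 24  (first piece 2, then r[2]=12)
r[5] = 31  (first piece 2, then r[3]=19)
r[6] = 38  (first piece 3, then r[3]=19)
r[7] = 43  (first piece 2, then r[5]=31)
r[8] = 50  (first piece 2, then r[6]=38)
r[9] = 57  (first piece 3, then r[6]=38)
Maximum revenue is €57.
Now minimize piece count subject to staying optimal: for each k, pieces[k] = 1 + min over i with p[i]+r[k−i]=r[k] of pieces[k−i].
pieces[6] = 2
pieces[7] = 3
pieces[8] = 3
pieces[9] = 3

3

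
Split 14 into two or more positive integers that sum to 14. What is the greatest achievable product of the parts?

162

Fill P[k] for k=2..14: at each k try every first piece i and multiply by the better of (k−i) uncut or P[k−i].
P[2] = 1·max(1,0) = 1·1 = 1
P[3] = max(1·2, 2·1) = 2
P[4] = max(1·3, 2·2, 3·1) = 4
P[5] = max(1·4, 2·3, 3·2, 4·1) = 6
P[6] = max(1·6, 2·4, 3·3, 4·2, 5·1) = 9
P[7] = max(1·9, 2·6, 3·4, 4·3, 5·2, 6·1) = 12
P[8] = max(1·12, 2·9, 3·6, …, 6·2, 7·1) = 18
P[9] = max(1·18, 2·12, 3·9, …, 7·2, 8·1) = 27
P[10] = max(1·27, 2·18, 3·12, …, 8·2, 9·1) = 36
P[11] = max(1·36, 2·27, 3·18, …, 9·2, 10·1) = 54
P[12] = max(1·54, 2·36, 3·27, …, 10·2, 11·1) = 81
P[13] = max(1·81, 2·54, 3·36, …, 11·2, 12·1) = 108
P[14] = max(1·108, 2·81, 3·54, …, 12·2, 13·1) = 162
One optimal split: 3 + 3 + 3 + 3 + 2; product 3·3·3·3·2 = 162.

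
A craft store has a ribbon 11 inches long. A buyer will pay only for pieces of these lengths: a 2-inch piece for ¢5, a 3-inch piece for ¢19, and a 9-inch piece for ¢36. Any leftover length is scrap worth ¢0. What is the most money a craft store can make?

Consider every possible first cut. f[k] is the best of p[i]+f[k−i] over all sellable i≤k.
f[1] = 0
f[2] = 5
f[3] = max(5+0, 19+0) = 19
f[4] = max(5+5, 19+0) = 19
f[5] = max(5+19, 19+5) = 24
f[6] = max(5+19, 19+19) = 38
f[7] = max(5+24, 19+19) = 38
f[8] = max(5+38, 19+24) = 43
f[9] = max(5+38, 19+38, 36+0) = 57
f[10] = max(5+43, 19+38, 36+0) = 57
f[11] = max(5+57, 19+43, 36+5) = 62
One optimal cutting: 3 + 3 + 3 + 2 → ¢62.

62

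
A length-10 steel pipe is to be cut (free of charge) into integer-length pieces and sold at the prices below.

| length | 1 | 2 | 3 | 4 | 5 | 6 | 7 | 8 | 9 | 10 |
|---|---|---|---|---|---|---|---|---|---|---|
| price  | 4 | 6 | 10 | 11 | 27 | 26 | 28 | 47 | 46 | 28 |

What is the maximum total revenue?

55

Let v[k] be the best obtainable value from length k. For each k, try every first piece i and keep the best of price[i] + v[k−i].
v[1] = 4
v[2] = max(4+4, 6+0) = 8
v[3] = max(4+8, 6+4, 10+0) = 12
v[4] = max(4+12, 6+8, 10+4, 11+0) = 16
v[5] = max(4+16, 6+12, 10+8, 11+4, 27+0) = 27
v[6] = max(4+27, 6+16, 10+12, 11+8, 27+4, 26+0) = 31
v[7] = max(4+31, 6+27, 10+16, …, 26+4, 28+0) = 35
v[8] = max(4+35, 6+31, 10+27, …, 28+4, 47+0) = 47
v[9] = max(4+47, 6+35, 10+31, …, 47+4, 46+0) = 51
v[10] = max(4+51, 6+47, 10+35, …, 46+4, 28+0) = 55
One optimal cutting: 8 + 1 + 1 → $47 + $4 + $4 = $55.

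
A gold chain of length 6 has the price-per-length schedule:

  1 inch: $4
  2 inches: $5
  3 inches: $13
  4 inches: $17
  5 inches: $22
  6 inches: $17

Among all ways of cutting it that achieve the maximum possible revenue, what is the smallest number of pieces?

Consider every possible first cut. r[k] is the best of p[i]+r[k−i] over all sellable i≤k.
r[1] = 4
r[2] = max(4+4, 5+0) = 8
r[3] = max(4+8, 5+4, 13+0) = 13
r[4] = max(4+13, 5+8, 13+4, 17+0) = 17
r[5] = max(4+17, 5+13, 13+8, 17+4, 22+0) = 22
r[6] = max(4+22, 5+17, 13+13, 17+8, 22+4, 17+0) = 26
Maximum revenue is $26.
Now minimize piece count subject to staying optimal: for each k, pieces[k] = 1 + min over i with p[i]+r[k−i]=r[k] of pieces[k−i].
pieces[3] = 1
pieces[4] = 1
pieces[5] = 1
pieces[6] = 2

2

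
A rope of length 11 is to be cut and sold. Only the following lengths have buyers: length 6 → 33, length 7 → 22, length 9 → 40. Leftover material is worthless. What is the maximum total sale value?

40

Build f[k] bottom-up: f[k] = max over allowed piece i of (p[i] + f[k−i]).
f[1] = 0
f[2] = 0
f[3] = 0
f[4] = 0
f[5] = 0
f[6] = 33
f[7] = max(33+0, 22+0) = 33
f[8] = max(33+0, 22+0) = 33
f[9] = max(33+0, 22+0, 40+0) = 40
f[10] = max(33+0, 22+0, 40+0) = 40
f[11] = max(33+0, 22+0, 40+0) = 40
One optimal cutting: pieces 9 with 2 cm of scrap → 40.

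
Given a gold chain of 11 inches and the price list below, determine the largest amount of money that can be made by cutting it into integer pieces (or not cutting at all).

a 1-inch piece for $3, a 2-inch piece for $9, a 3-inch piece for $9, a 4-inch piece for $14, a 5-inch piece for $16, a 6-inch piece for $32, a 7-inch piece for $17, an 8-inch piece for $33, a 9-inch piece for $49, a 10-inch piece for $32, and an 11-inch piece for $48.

Build best[k] bottom-up: best[k] = max over allowed piece i of (p[i] + best[k−i]).
best[1] = 3
best[2] = 9
best[3] = 12  (first piece 1, then best[2]=9)
best[4] = 18  (first piece 2, then best[2]=9)
best[5] = 21  (first piece 1, then best[4]=18)
best[6] = 32
best[7] = 35  (first piece 1, then best[6]=32)
best[8] = 41  (first piece 2, then best[6]=32)
best[9] = 49
best[10] = 52  (first piece 1, then best[9]=49)
best[11] = 58  (first piece 2, then best[9]=49)
One optimal cutting: 9 + 2 → $49 + $9 = $58.

58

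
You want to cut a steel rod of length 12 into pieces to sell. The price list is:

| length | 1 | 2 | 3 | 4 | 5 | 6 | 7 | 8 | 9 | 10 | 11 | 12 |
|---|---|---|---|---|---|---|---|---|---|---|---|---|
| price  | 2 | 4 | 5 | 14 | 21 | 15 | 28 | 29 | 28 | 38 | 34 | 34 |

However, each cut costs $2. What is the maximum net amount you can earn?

47

Build r[k] bottom-up: r[k] = max over allowed piece i of (p[i] + r[k−i]) − 2 per cut.
r[1] = 2
r[2] = 4
r[3] = 5
r[4] = 14
r[5] = 21
r[6] = 21  (first piece 1, then r[5]=21)
r[7] = 28
r[8] = 29
r[9] = 33  (first piece 4, then r[5]=21)
r[10] = 40  (first piece 5, then r[5]=21)
r[11] = 40  (first piece 1, then r[10]=40)
r[12] = 47  (first piece 5, then r[7]=28)
One optimal plan: pieces 7 + 5 (1 cut) → $49 − $2 = $47.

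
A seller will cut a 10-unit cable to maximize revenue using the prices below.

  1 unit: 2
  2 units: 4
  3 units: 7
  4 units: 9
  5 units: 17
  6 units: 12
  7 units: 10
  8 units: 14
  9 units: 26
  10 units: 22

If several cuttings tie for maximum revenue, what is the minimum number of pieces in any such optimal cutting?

2

Let r[k] be the best obtainable value from length k. For each k, try every first piece i and keep the best of price[i] + r[k−i].
r[1] = 2
r[2] = 4  (first piece 1, then r[1]=2)
r[3] = 7
r[4] = 9  (first piece 1, then r[3]=7)
r[5] = 17
r[6] = 19  (first piece 1, then r[5]=17)
r[7] = 21  (first piece 1, then r[6]=19)
r[8] = 24  (first piece 3, then r[5]=17)
r[9] = 26  (first piece 1, then r[8]=24)
r[10] = 34  (first piece 5, then r[5]=17)
Maximum revenue is 34.
Now minimize piece count subject to staying optimal: for each k, pieces[k] = 1 + min over i with p[i]+r[k−i]=r[k] of pieces[k−i].
pieces[7] = 2
pieces[8] = 2
pieces[9] = 1
pieces[10] = 2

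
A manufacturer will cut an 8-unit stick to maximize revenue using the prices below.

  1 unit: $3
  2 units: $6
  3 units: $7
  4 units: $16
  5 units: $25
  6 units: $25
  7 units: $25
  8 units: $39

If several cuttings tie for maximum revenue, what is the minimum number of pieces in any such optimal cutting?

Consider every possible first cut. r[k] is the best of p[i]+r[k−i] over all sellable i≤k.
r[1] = 3
r[2] = 6  (first piece 1, then r[1]=3)
r[3] = 9  (first piece 1, then r[2]=6)
r[4] = 16
r[5] = 25
r[6] = 28  (first piece 1, then r[5]=25)
r[7] = 31  (first piece 1, then r[6]=28)
r[8] = 39
Maximum revenue is $39.
Now minimize piece count subject to staying optimal: for each k, pieces[k] = 1 + min over i with p[i]+r[k−i]=r[k] of pieces[k−i].
pieces[5] = 1
pieces[6] = 2
pieces[7] = 2
pieces[8] = 1

1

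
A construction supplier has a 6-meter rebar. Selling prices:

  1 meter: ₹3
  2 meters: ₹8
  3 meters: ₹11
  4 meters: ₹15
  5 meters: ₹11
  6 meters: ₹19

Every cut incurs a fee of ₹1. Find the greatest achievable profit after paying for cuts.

Build v[k] bottom-up: v[k] = max over allowed piece i of (p[i] + v[k−i]) − 1 per cut.
v[1] = 3
v[2] = 8
v[3] = 11
v[4] = 15  (first piece 2, then v[2]=8)
v[5] = 18  (first piece 2, then v[3]=11)
v[6] = 22  (first piece 2, then v[4]=15)
One optimal plan: pieces 2 + 2 + 2 (2 cuts) → ₹24 − ₹2 = ₹22.

22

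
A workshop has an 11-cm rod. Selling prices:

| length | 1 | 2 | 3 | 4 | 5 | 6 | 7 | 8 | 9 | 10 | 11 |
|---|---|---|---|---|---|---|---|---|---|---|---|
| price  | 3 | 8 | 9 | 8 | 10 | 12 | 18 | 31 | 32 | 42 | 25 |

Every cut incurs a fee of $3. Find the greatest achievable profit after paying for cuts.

42

Build v[k] bottom-up: v[k] = max over allowed piece i of (p[i] + v[k−i]) − 3 per cut.
v[1] = 3
v[2] = 8
v[3] = 9
v[4] = 13  (first piece 2, then v[2]=8)
v[5] = 14  (first piece 2, then v[3]=9)
v[6] = 18  (first piece 2, then v[4]=13)
v[7] = 19  (first piece 2, then v[5]=14)
v[8] = 31
v[9] = 32
v[10] = 42
v[11] = 42  (first piece 1, then v[10]=42)
One optimal plan: pieces 10 + 1 (1 cut) → $45 − $3 = $42.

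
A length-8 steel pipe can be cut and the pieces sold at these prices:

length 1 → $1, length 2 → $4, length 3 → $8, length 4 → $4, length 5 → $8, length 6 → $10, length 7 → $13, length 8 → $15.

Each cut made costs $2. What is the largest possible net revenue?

Let r[k] be the best obtainable value from length k. For each k, try every first piece i and keep the best of price[i] + r[k−i] minus the 2 cut fee when i<k.
r[1] = 1
r[2] = max(1+1-2, 4+0) = 4
r[3] = max(1+4-2, 4+1-2, 8+0) = 8
r[4] = max(1+8-2, 4+4-2, 8+1-2, 4+0) = 7
r[5] = max(1+7-2, 4+8-2, 8+4-2, 4+1-2, 8+0) = 10
r[6] = max(1+10-2, 4+7-2, 8+8-2, 4+4-2, 8+1-2, 10+0) = 14
r[7] = max(1+14-2, 4+10-2, 8+7-2, …, 10+1-2, 13+0) = 13
r[8] = max(1+13-2, 4+14-2, 8+10-2, …, 13+1-2, 15+0) = 16
One optimal plan: pieces 3 + 3 + 2 (2 cuts) → $20 − $4 = $16.

16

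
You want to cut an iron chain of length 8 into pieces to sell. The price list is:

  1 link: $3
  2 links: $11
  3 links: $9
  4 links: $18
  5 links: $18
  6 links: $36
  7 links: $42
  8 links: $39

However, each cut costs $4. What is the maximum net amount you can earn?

Consider every possible first cut. r[k] is the best of p[i]+r[k−i] over all sellable i≤k, charging 4 whenever i<k.
r[1] = 3
r[2] = 11
r[3] = 10  (first piece 1, then r[2]=11)
r[4] = 18  (first piece 2, then r[2]=11)
r[5] = 18
r[6] = 36
r[7] = 42
r[8] = 43  (first piece 2, then r[6]=36)
One optimal plan: pieces 6 + 2 (1 cut) → $47 − $4 = $43.

43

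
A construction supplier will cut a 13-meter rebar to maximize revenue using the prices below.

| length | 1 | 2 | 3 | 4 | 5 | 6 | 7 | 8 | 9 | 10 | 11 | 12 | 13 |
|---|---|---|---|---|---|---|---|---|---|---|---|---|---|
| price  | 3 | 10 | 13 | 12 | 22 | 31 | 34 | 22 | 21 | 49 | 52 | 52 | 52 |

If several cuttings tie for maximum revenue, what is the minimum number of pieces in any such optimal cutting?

Consider every possible first cut. r[k] is the best of p[i]+r[k−i] over all sellable i≤k.
r[1] = 3
r[2] = 10
r[3] = 13  (first piece 1, then r[2]=10)
r[4] = 20  (first piece 2, then r[2]=10)
r[5] = 23  (first piece 1, then r[4]=20)
r[6] = 31
r[7] = 34  (first piece 1, then r[6]=31)
r[8] = 41  (first piece 2, then r[6]=31)
r[9] = 44  (first piece 1, then r[8]=41)
r[10] = 51  (first piece 2, then r[8]=41)
r[11] = 54  (first piece 1, then r[10]=51)
r[12] = 62  (first piece 6, then r[6]=31)
r[13] = 65  (first piece 1, then r[12]=62)
Maximum revenue is ₹65.
Now minimize piece count subject to staying optimal: for each k, pieces[k] = 1 + min over i with p[i]+r[k−i]=r[k] of pieces[k−i].
pieces[10] = 3
pieces[11] = 3
pieces[12] = 2
pieces[13] = 2

2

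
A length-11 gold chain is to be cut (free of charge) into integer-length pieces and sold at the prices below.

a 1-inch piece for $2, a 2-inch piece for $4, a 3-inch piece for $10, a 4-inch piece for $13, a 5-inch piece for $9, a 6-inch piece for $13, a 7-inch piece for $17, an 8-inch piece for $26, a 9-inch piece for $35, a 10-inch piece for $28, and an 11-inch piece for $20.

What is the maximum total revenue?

Consider every possible first cut. v[k] is the best of p[i]+v[k−i] over all sellable i≤k.
v[1] = 2
v[2] = 4  (first piece 1, then v[1]=2)
v[3] = 10
v[4] = 13
v[5] = 15  (first piece 1, then v[4]=13)
v[6] = 20  (first piece 3, then v[3]=10)
v[7] = 23  (first piece 3, then v[4]=13)
v[8] = 26  (first piece 4, then v[4]=13)
v[9] = 35
v[10] = 37  (first piece 1, then v[9]=35)
v[11] = 39  (first piece 1, then v[10]=37)
One optimal cutting: 9 + 1 + 1 → $35 + $2 + $2 = $39.

39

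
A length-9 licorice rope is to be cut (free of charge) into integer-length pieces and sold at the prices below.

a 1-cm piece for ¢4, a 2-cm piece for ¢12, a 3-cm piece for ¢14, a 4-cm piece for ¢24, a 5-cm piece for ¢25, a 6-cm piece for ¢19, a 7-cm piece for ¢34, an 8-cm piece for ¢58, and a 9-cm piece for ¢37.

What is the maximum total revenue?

Build r[k] bottom-up: r[k] = max over allowed piece i of (p[i] + r[k−i]).
r[1] = 4
r[2] = max(4+4, 12+0) = 12
r[3] = max(4+12, 12+4, 14+0) = 16
r[4] = max(4+16, 12+12, 14+4, 24+0) = 24
r[5] = max(4+24, 12+16, 14+12, 24+4, 25+0) = 28
r[6] = max(4+28, 12+24, 14+16, 24+12, 25+4, 19+0) = 36
r[7] = max(4+36, 12+28, 14+24, …, 19+4, 34+0) = 40
r[8] = max(4+40, 12+36, 14+28, …, 34+4, 58+0) = 58
r[9] = max(4+58, 12+40, 14+36, …, 58+4, 37+0) = 62
One optimal cutting: 8 + 1 → ¢58 + ¢4 = ¢62.

62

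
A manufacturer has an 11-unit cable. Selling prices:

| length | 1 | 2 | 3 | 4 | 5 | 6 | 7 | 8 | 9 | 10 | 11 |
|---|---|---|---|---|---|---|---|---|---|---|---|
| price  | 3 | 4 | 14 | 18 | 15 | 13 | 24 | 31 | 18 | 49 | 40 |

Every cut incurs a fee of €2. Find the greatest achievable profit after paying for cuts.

Consider every possible first cut. r[k] is the best of p[i]+r[k−i] over all sellable i≤k, charging 2 whenever i<k.
r[1] = 3
r[2] = max(3+3-2, 4+0) = 4
r[3] = max(3+4-2, 4+3-2, 14+0) = 14
r[4] = max(3+14-2, 4+4-2, 14+3-2, 18+0) = 18
r[5] = max(3+18-2, 4+14-2, 14+4-2, 18+3-2, 15+0) = 19
r[6] = max(3+19-2, 4+18-2, 14+14-2, 18+4-2, 15+3-2, 13+0) = 26
r[7] = max(3+26-2, 4+19-2, 14+18-2, …, 13+3-2, 24+0) = 30
r[8] = max(3+30-2, 4+26-2, 14+19-2, …, 24+3-2, 31+0) = 34
r[9] = max(3+34-2, 4+30-2, 14+26-2, …, 31+3-2, 18+0) = 38
r[10] = max(3+38-2, 4+34-2, 14+30-2, …, 18+3-2, 49+0) = 49
r[11] = max(3+49-2, 4+38-2, 14+34-2, …, 49+3-2, 40+0) = 50
One optimal plan: pieces 10 + 1 (1 cut) → €52 − €2 = €50.

50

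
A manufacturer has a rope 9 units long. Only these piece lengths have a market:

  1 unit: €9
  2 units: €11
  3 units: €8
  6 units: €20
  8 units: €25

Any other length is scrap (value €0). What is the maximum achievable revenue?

Build f[k] bottom-up: f[k] = max over allowed piece i of (p[i] + f[k−i]).
f[1] = 9
f[2] = max(9+9, 11+0) = 18
f[3] = max(9+18, 11+9, 8+0) = 27
f[4] = max(9+27, 11+18, 8+9) = 36
f[5] = max(9+36, 11+27, 8+18) = 45
f[6] = max(9+45, 11+36, 8+27, 20+0) = 54
f[7] = max(9+54, 11+45, 8+36, 20+9) = 63
f[8] = max(9+63, 11+54, 8+45, 20+18, 25+0) = 72
f[9] = max(9+72, 11+63, 8+54, 20+27, 25+9) = 81
One optimal cutting: 1 + 1 + 1 + 1 + 1 + 1 + 1 + 1 + 1 → €81.

81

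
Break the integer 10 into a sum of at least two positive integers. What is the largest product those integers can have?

Define f[k] = max over 1≤i<k of i · max(k−i, f[k−i]); the inner max lets the remainder stay uncut if that's better.
Small cases: f[2]=1.
f[3] = 1×max(2,1) = 1×2 = 2
f[4] = 2×max(2,1) = 2×2 = 4
f[5] = 2×max(3,2) = 2×3 = 6
f[6] = 3×max(3,2) = 3×3 = 9
f[7] = 2×max(5,6) = 2×6 = 12
f[8] = 2×max(6,9) = 2×9 = 18
f[9] = 3×max(6,9) = 3×9 = 27
f[10] = 2×max(8,18) = 2×18 = 36
One optimal split: 3 + 3 + 2 + 2; product 3×3×2×2 = 36.

36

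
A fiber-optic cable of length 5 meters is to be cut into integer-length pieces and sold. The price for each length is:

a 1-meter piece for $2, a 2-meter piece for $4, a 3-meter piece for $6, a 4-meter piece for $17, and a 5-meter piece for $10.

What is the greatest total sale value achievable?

19

Build best[k] bottom-up: best[k] = max over allowed piece i of (p[i] + best[k−i]).
best[1] = 2
best[2] = max(2+2, 4+0) = 4
best[3] = max(2+4, 4+2, 6+0) = 6
best[4] = max(2+6, 4+4, 6+2, 17+0) = 17
best[5] = max(2+17, 4+6, 6+4, 17+2, 10+0) = 19
One optimal cutting: 4 + 1 → $17 + $2 = $19.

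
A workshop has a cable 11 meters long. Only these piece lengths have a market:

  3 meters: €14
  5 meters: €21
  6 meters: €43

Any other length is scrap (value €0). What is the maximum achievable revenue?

Let r[k] be the best obtainable value from length k. For each k, try every first piece i and keep the best of price[i] + r[k−i].
r[1] = 0
r[2] = 0
r[3] = 14
r[4] = 14
r[5] = max(14+0, 21+0) = 21
r[6] = max(14+14, 21+0, 43+0) = 43
r[7] = max(14+14, 21+0, 43+0) = 43
r[8] = max(14+21, 21+14, 43+0) = 43
r[9] = max(14+43, 21+14, 43+14) = 57
r[10] = max(14+43, 21+21, 43+14) = 57
r[11] = max(14+43, 21+43, 43+21) = 64
One optimal cutting: 6 + 5 → €64.

64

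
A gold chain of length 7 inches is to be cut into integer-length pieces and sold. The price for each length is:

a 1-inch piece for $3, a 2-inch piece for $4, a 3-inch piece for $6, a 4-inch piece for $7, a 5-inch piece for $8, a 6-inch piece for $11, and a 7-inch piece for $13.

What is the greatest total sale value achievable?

21

Let r[k] be the best obtainable value from length k. For each k, try every first piece i and keep the best of price[i] + r[k−i].
r[1] = 3
r[2] = max(3+3, 4+0) = 6
r[3] = max(3+6, 4+3, 6+0) = 9
r[4] = max(3+9, 4+6, 6+3, 7+0) = 12
r[5] = max(3+12, 4+9, 6+6, 7+3, 8+0) = 15
r[6] = max(3+15, 4+12, 6+9, 7+6, 8+3, 11+0) = 18
r[7] = max(3+18, 4+15, 6+12, …, 11+3, 13+0) = 21
One optimal cutting: 1 + 1 + 1 + 1 + 1 + 1 + 1 → $3 + $3 + $3 + $3 + $3 + $3 + $3 = $21.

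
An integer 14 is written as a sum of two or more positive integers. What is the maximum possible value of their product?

162

Let g[k] be the best product for length k (with at least one cut). For each first piece i, the rest contributes max(k−i, g[k−i]).
Small cases: g[2]=1, g[3]=2, g[4]=4, g[5]=6, g[6]=9, g[7]=12.
g[8] = 2·max(6,9) = 2·9 = 18
g[9] = 3·max(6,9) = 3·9 = 27
g[10] = 2·max(8,18) = 2·18 = 36
g[11] = 2·max(9,27) = 2·27 = 54
g[12] = 3·max(9,27) = 3·27 = 81
g[13] = 2·max(11,54) = 2·54 = 108
g[14] = 2·max(12,81) = 2·81 = 162
One optimal split: 3 + 3 + 3 + 3 + 2; product 3·3·3·3·2 = 162.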